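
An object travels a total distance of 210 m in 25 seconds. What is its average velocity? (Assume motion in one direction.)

v_avg = Δd / Δt = 210 / 25 = 8.4 m/s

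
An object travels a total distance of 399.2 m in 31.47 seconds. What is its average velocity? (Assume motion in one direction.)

v_avg = Δd / Δt = 399.2 / 31.47 = 12.69 m/s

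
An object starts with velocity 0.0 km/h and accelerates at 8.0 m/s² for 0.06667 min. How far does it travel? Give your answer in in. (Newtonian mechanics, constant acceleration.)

v₀ = 0.0 km/h × 0.2777777777777778 = 0.0 m/s
t = 0.06667 min × 60.0 = 4.0002 s
d = v₀ × t + ½ × a × t² = 0.0 × 4.0002 + 0.5 × 8.0 × 4.0002² = 64.0064 m
d = 64.0064 m / 0.0254 = 2520 in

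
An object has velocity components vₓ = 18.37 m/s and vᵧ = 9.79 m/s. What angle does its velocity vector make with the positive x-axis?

θ = arctan(vᵧ/vₓ) = arctan(9.79/18.37) = 28.05°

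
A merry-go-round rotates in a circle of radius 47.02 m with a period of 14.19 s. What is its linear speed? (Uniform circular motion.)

v = 2πr/T = 2π×47.02/14.19 = 20.82 m/s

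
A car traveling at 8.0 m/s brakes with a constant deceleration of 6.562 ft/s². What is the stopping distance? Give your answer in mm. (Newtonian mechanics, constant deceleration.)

a = 6.562 ft/s² × 0.3048 = 2.0001 m/s²
d = v₀² / (2a) = 8.0² / (2 × 2.0001) = 64.0 / 4.0002 = 15.9992 m
d = 15.9992 m / 0.001 = 16000 mm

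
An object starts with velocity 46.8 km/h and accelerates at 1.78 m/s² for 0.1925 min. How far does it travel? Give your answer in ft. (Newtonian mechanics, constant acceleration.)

v₀ = 46.8 km/h × 0.2777777777777778 = 13.0 m/s
t = 0.1925 min × 60.0 = 11.55 s
d = v₀ × t + ½ × a × t² = 13.0 × 11.55 + 0.5 × 1.78 × 11.55² = 268.878 m
d = 268.878 m / 0.3048 = 882.1 ft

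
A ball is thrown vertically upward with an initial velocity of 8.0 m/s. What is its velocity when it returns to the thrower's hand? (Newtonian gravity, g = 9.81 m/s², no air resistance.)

By conservation of energy (no air resistance), the ball returns to the throw height with the same speed as launch, but directed downward.
|v_ground| = v₀ = 8.0 m/s
v_ground = 8.0 m/s (downward)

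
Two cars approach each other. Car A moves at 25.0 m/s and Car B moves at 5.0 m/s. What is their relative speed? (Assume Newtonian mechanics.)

v_rel = v_A + v_B = 25.0 + 5.0 = 30.0 m/s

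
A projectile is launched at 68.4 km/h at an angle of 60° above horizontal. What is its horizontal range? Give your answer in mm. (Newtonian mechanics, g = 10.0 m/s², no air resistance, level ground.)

v₀ = 68.4 km/h × 0.2777777777777778 = 19.0 m/s
R = v₀² × sin(2θ) / g = 19.0² × sin(2 × 60°) / 10.0 = 361.0 × 0.866025 / 10.0 = 31.2635 m
R = 31.2635 m / 0.001 = 31260 mm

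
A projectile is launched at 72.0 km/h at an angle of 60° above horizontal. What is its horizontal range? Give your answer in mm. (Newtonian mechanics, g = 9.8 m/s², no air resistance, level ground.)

v₀ = 72.0 km/h × 0.2777777777777778 = 20.0 m/s
R = v₀² × sin(2θ) / g = 20.0² × sin(2 × 60°) / 9.8 = 400.0 × 0.866025 / 9.8 = 35.348 m
R = 35.348 m / 0.001 = 35350 mm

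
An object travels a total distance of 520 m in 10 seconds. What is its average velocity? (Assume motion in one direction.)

v_avg = Δd / Δt = 520 / 10 = 52.0 m/s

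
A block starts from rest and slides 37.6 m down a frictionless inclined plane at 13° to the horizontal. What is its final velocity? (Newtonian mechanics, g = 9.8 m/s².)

a = g sin(θ) = 9.8 × sin(13°) = 2.2045 m/s²
v = √(2ad) = √(2 × 2.2045 × 37.6) = 12.88 m/s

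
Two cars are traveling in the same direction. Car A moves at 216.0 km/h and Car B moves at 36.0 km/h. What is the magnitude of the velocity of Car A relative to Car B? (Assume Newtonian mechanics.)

v_rel = |v_A - v_B| = |216.0 - 36.0| = 180.0 km/h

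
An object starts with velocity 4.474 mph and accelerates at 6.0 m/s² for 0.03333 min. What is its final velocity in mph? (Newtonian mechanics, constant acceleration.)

v₀ = 4.474 mph × 0.44704 = 2.00006 m/s
t = 0.03333 min × 60.0 = 1.9998 s
v = v₀ + a × t = 2.00006 + 6.0 × 1.9998 = 13.9989 m/s
v = 13.9989 m/s / 0.44704 = 31.31 mph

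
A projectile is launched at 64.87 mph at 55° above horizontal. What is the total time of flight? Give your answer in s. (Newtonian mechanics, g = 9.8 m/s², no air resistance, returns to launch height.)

v₀ = 64.87 mph × 0.44704 = 28.9995 m/s
T = 2 × v₀ × sin(θ) / g = 2 × 28.9995 × sin(55°) / 9.8 = 2 × 28.9995 × 0.819152 / 9.8 = 4.848 s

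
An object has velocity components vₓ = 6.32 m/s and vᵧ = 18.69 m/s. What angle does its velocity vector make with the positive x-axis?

θ = arctan(vᵧ/vₓ) = arctan(18.69/6.32) = 71.32°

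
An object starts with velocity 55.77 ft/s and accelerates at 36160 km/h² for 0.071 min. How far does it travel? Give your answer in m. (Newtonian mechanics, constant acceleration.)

v₀ = 55.77 ft/s × 0.3048 = 16.9987 m/s
a = 36160 km/h² × 7.716049382716049e-05 = 2.79012 m/s²
t = 0.071 min × 60.0 = 4.26 s
d = v₀ × t + ½ × a × t² = 16.9987 × 4.26 + 0.5 × 2.79012 × 4.26² = 97.73 m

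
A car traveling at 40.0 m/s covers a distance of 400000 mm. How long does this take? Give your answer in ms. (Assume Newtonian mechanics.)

d = 400000 mm × 0.001 = 400.0 m
t = d / v = 400.0 / 40.0 = 10.0 s
t = 10.0 s / 0.001 = 10000 ms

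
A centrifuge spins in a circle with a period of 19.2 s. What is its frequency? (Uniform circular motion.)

f = 1/T = 1/19.2 = 0.0521 Hz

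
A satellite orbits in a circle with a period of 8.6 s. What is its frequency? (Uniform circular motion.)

f = 1/T = 1/8.6 = 0.1163 Hz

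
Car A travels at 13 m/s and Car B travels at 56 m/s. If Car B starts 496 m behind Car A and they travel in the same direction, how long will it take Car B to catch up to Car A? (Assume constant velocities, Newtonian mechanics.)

Relative speed: v_rel = 56 - 13 = 43 m/s
Time to catch: t = d₀/v_rel = 496/43 = 11.53 s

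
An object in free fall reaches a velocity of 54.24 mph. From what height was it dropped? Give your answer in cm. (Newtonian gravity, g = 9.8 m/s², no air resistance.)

v = 54.24 mph × 0.44704 = 24.2474 m/s
h = v² / (2g) = 24.2474² / (2 × 9.8) = 29.9968 m
h = 29.9968 m / 0.01 = 3000 cm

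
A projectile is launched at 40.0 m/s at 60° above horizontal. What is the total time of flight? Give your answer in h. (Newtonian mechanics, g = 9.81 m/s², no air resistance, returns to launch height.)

T = 2 × v₀ × sin(θ) / g = 2 × 40.0 × sin(60°) / 9.81 = 2 × 40.0 × 0.866025 / 9.81 = 7.06239 s
T = 7.06239 s / 3600.0 = 0.001962 h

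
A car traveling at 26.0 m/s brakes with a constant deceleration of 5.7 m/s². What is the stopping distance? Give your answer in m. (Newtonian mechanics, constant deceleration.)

d = v₀² / (2a) = 26.0² / (2 × 5.7) = 676.0 / 11.4 = 59.3 m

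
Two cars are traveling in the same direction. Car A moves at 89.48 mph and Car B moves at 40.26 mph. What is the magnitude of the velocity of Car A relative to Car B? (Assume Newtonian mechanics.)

v_rel = |v_A - v_B| = |89.48 - 40.26| = 49.22 mph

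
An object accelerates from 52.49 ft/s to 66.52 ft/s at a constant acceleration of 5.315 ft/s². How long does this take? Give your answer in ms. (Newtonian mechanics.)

v₀ = 52.49 ft/s × 0.3048 = 15.999 m/s
v = 66.52 ft/s × 0.3048 = 20.2753 m/s
a = 5.315 ft/s² × 0.3048 = 1.62001 m/s²
t = (v - v₀) / a = (20.2753 - 15.999) / 1.62001 = 2.63968 s
t = 2.63968 s / 0.001 = 2640 ms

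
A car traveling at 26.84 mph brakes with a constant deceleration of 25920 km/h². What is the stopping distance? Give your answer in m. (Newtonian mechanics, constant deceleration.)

v₀ = 26.84 mph × 0.44704 = 11.9986 m/s
a = 25920 km/h² × 7.716049382716049e-05 = 2.0 m/s²
d = v₀² / (2a) = 11.9986² / (2 × 2.0) = 143.966 / 4.0 = 35.99 m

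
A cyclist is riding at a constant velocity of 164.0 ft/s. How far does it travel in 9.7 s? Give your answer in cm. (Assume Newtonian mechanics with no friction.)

v = 164.0 ft/s × 0.3048 = 49.9872 m/s
d = v × t = 49.9872 × 9.7 = 484.876 m
d = 484.876 m / 0.01 = 48490 cm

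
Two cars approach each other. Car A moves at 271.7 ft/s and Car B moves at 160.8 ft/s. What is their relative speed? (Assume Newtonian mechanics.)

v_rel = v_A + v_B = 271.7 + 160.8 = 432.5 ft/s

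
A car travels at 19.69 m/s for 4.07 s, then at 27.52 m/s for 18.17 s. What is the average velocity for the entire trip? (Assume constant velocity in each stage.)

d₁ = v₁t₁ = 19.69 × 4.07 = 80.1383 m
d₂ = v₂t₂ = 27.52 × 18.17 = 500.0384 m
d_total = 580.1767 m, t_total = 22.24 s
v_avg = d_total/t_total = 580.1767/22.24 = 26.09 m/s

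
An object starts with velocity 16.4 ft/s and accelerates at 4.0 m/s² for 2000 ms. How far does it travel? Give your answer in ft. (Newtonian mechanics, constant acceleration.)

v₀ = 16.4 ft/s × 0.3048 = 4.99872 m/s
t = 2000 ms × 0.001 = 2.0 s
d = v₀ × t + ½ × a × t² = 4.99872 × 2.0 + 0.5 × 4.0 × 2.0² = 17.9974 m
d = 17.9974 m / 0.3048 = 59.05 ft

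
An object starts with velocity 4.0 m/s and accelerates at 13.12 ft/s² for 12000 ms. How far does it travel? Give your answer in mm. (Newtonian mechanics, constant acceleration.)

a = 13.12 ft/s² × 0.3048 = 3.99898 m/s²
t = 12000 ms × 0.001 = 12.0 s
d = v₀ × t + ½ × a × t² = 4.0 × 12.0 + 0.5 × 3.99898 × 12.0² = 335.927 m
d = 335.927 m / 0.001 = 335900 mm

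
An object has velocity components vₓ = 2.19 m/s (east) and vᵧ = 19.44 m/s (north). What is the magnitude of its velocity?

|v| = √(vₓ² + vᵧ²) = √(2.19² + 19.44²) = √(382.7097) = 19.56 m/s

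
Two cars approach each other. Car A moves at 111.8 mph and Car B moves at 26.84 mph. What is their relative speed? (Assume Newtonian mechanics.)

v_rel = v_A + v_B = 111.8 + 26.84 = 138.64 mph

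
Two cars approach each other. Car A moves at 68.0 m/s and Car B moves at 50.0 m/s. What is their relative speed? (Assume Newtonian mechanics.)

v_rel = v_A + v_B = 68.0 + 50.0 = 118.0 m/s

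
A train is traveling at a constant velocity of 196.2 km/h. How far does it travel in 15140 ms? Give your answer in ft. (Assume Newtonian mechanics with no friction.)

v = 196.2 km/h × 0.2777777777777778 = 54.5 m/s
t = 15140 ms × 0.001 = 15.14 s
d = v × t = 54.5 × 15.14 = 825.13 m
d = 825.13 m / 0.3048 = 2707 ft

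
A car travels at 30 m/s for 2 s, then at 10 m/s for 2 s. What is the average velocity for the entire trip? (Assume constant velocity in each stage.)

d₁ = v₁t₁ = 30 × 2 = 60 m
d₂ = v₂t₂ = 10 × 2 = 20 m
d_total = 80 m, t_total = 4 s
v_avg = d_total/t_total = 80/4 = 20.0 m/s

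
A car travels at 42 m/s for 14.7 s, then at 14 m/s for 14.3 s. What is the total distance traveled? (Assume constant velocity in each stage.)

d₁ = v₁t₁ = 42 × 14.7 = 617.4 m
d₂ = v₂t₂ = 14 × 14.3 = 200.2 m
d_total = 617.4 + 200.2 = 817.6 m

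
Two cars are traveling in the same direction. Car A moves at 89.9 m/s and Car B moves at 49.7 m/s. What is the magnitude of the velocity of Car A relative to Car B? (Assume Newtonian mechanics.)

v_rel = |v_A - v_B| = |89.9 - 49.7| = 40.2 m/s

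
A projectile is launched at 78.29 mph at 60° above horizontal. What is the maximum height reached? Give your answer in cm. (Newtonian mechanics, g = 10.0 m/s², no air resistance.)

v₀ = 78.29 mph × 0.44704 = 34.9988 m/s
H = v₀² × sin²(θ) / (2g) = 34.9988² × sin(60°)² / (2 × 10.0) = 1224.92 × 0.75 / 20.0 = 45.9345 m
H = 45.9345 m / 0.01 = 4593 cm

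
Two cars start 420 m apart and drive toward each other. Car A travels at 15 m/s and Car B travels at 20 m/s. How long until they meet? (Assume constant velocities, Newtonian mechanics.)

Combined speed: v_combined = 15 + 20 = 35 m/s
Time to meet: t = d/v_combined = 420/35 = 12.0 s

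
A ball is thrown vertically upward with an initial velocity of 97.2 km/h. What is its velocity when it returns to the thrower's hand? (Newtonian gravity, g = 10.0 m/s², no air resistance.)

By conservation of energy (no air resistance), the ball returns to the throw height with the same speed as launch, but directed downward.
|v_ground| = v₀ = 97.2 km/h
v_ground = 97.2 km/h (downward)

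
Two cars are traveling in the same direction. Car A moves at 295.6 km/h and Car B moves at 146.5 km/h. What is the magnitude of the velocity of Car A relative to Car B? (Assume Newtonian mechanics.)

v_rel = |v_A - v_B| = |295.6 - 146.5| = 149.1 km/h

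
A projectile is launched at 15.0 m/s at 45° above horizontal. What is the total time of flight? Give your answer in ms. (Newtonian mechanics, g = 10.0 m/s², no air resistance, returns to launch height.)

T = 2 × v₀ × sin(θ) / g = 2 × 15.0 × sin(45°) / 10.0 = 2 × 15.0 × 0.707107 / 10.0 = 2.12132 s
T = 2.12132 s / 0.001 = 2121 ms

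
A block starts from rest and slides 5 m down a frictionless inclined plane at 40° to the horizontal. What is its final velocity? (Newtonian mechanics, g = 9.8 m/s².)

a = g sin(θ) = 9.8 × sin(40°) = 6.2993 m/s²
v = √(2ad) = √(2 × 6.2993 × 5) = 7.94 m/s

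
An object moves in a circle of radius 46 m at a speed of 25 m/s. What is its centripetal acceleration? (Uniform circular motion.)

a_c = v²/r = 25²/46 = 625/46 = 13.59 m/s²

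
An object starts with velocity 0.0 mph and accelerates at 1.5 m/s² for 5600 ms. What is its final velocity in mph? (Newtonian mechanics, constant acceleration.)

v₀ = 0.0 mph × 0.44704 = 0.0 m/s
t = 5600 ms × 0.001 = 5.6 s
v = v₀ + a × t = 0.0 + 1.5 × 5.6 = 8.4 m/s
v = 8.4 m/s / 0.44704 = 18.79 mph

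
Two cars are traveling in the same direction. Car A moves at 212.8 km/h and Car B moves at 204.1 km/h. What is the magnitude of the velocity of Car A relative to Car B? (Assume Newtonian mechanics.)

v_rel = |v_A - v_B| = |212.8 - 204.1| = 8.7 km/h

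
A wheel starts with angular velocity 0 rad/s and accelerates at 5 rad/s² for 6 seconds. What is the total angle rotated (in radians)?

θ = ω₀t + ½αt² = 0×6 + ½×5×6² = 90.0 rad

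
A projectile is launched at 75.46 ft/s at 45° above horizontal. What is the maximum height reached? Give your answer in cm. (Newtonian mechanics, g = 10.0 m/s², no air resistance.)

v₀ = 75.46 ft/s × 0.3048 = 23.0002 m/s
H = v₀² × sin²(θ) / (2g) = 23.0002² × sin(45°)² / (2 × 10.0) = 529.009 × 0.5 / 20.0 = 13.2252 m
H = 13.2252 m / 0.01 = 1323 cm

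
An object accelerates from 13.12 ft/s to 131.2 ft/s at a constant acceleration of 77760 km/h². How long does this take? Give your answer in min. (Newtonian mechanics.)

v₀ = 13.12 ft/s × 0.3048 = 3.99898 m/s
v = 131.2 ft/s × 0.3048 = 39.9898 m/s
a = 77760 km/h² × 7.716049382716049e-05 = 6.0 m/s²
t = (v - v₀) / a = (39.9898 - 3.99898) / 6.0 = 5.99847 s
t = 5.99847 s / 60.0 = 0.09997 min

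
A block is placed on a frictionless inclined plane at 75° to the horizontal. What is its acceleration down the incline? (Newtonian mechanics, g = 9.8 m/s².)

a = g sin(θ) = 9.8 × sin(75°) = 9.8 × 0.9659 = 9.47 m/s²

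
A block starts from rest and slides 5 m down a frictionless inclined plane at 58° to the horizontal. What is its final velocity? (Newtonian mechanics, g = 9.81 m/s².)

a = g sin(θ) = 9.81 × sin(58°) = 8.3194 m/s²
v = √(2ad) = √(2 × 8.3194 × 5) = 9.12 m/s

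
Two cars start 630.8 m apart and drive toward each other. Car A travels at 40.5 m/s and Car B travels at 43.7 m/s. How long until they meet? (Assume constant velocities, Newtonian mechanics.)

Combined speed: v_combined = 40.5 + 43.7 = 84.2 m/s
Time to meet: t = d/v_combined = 630.8/84.2 = 7.49 s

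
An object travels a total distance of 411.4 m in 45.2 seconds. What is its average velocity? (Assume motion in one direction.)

v_avg = Δd / Δt = 411.4 / 45.2 = 9.1 m/s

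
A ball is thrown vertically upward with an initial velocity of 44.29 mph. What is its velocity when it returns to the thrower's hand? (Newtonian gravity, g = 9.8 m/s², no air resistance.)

By conservation of energy (no air resistance), the ball returns to the throw height with the same speed as launch, but directed downward.
|v_ground| = v₀ = 44.29 mph
v_ground = 44.29 mph (downward)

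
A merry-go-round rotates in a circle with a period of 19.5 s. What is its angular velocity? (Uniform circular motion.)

ω = 2π/T = 2π/19.5 = 0.3222 rad/s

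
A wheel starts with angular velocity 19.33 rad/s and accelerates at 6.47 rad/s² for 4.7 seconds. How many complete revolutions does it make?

θ = ω₀t + ½αt² = 19.33×4.7 + ½×6.47×4.7² = 162.31215 rad
Total revolutions = θ/(2π) = 162.31215/(2π) = 25.83
Complete revolutions = ⌊25.83⌋ = 25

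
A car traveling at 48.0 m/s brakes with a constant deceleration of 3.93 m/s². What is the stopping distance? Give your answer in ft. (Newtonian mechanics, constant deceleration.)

d = v₀² / (2a) = 48.0² / (2 × 3.93) = 2304.0 / 7.86 = 293.13 m
d = 293.13 m / 0.3048 = 961.7 ft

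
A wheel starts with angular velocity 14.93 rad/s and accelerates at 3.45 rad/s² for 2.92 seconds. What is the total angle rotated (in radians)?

θ = ω₀t + ½αt² = 14.93×2.92 + ½×3.45×2.92² = 58.3 rad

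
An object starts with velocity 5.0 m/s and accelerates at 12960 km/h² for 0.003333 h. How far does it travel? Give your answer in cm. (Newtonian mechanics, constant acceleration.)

a = 12960 km/h² × 7.716049382716049e-05 = 1.0 m/s²
t = 0.003333 h × 3600.0 = 11.9988 s
d = v₀ × t + ½ × a × t² = 5.0 × 11.9988 + 0.5 × 1.0 × 11.9988² = 131.98 m
d = 131.98 m / 0.01 = 13200 cm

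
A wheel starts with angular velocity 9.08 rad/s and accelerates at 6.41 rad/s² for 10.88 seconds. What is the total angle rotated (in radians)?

θ = ω₀t + ½αt² = 9.08×10.88 + ½×6.41×10.88² = 478.18 rad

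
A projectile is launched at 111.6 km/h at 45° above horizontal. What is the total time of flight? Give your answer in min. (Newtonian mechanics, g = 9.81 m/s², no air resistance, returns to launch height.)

v₀ = 111.6 km/h × 0.2777777777777778 = 31.0 m/s
T = 2 × v₀ × sin(θ) / g = 2 × 31.0 × sin(45°) / 9.81 = 2 × 31.0 × 0.707107 / 9.81 = 4.46897 s
T = 4.46897 s / 60.0 = 0.07448 min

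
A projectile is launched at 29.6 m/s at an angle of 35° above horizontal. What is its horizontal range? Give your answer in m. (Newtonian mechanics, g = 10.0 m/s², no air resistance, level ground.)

R = v₀² × sin(2θ) / g = 29.6² × sin(2 × 35°) / 10.0 = 876.16 × 0.939693 / 10.0 = 82.33 m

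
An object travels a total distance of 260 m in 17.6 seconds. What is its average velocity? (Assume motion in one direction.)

v_avg = Δd / Δt = 260 / 17.6 = 14.77 m/s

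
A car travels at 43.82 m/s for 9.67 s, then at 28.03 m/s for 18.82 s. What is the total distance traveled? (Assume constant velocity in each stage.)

d₁ = v₁t₁ = 43.82 × 9.67 = 423.7394 m
d₂ = v₂t₂ = 28.03 × 18.82 = 527.5246 m
d_total = 423.7394 + 527.5246 = 951.26 m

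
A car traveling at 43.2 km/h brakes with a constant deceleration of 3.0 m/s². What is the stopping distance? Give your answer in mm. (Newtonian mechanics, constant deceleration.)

v₀ = 43.2 km/h × 0.2777777777777778 = 12.0 m/s
d = v₀² / (2a) = 12.0² / (2 × 3.0) = 144.0 / 6.0 = 24.0 m
d = 24.0 m / 0.001 = 24000 mm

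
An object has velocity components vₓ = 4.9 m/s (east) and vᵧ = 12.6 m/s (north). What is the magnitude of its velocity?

|v| = √(vₓ² + vᵧ²) = √(4.9² + 12.6²) = √(182.77) = 13.52 m/s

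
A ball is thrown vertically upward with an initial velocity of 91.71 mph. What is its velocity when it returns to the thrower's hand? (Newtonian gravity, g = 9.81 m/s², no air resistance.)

By conservation of energy (no air resistance), the ball returns to the throw height with the same speed as launch, but directed downward.
|v_ground| = v₀ = 91.71 mph
v_ground = 91.71 mph (downward)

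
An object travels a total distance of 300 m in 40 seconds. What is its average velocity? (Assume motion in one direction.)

v_avg = Δd / Δt = 300 / 40 = 7.5 m/s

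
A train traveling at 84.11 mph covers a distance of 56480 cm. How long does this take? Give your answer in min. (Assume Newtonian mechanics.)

d = 56480 cm × 0.01 = 564.8 m
v = 84.11 mph × 0.44704 = 37.6005 m/s
t = d / v = 564.8 / 37.6005 = 15.0211 s
t = 15.0211 s / 60.0 = 0.2504 min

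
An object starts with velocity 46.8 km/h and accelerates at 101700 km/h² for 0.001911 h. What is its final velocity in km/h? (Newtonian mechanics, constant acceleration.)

v₀ = 46.8 km/h × 0.2777777777777778 = 13.0 m/s
a = 101700 km/h² × 7.716049382716049e-05 = 7.84722 m/s²
t = 0.001911 h × 3600.0 = 6.8796 s
v = v₀ + a × t = 13.0 + 7.84722 × 6.8796 = 66.9857 m/s
v = 66.9857 m/s / 0.2777777777777778 = 241.1 km/h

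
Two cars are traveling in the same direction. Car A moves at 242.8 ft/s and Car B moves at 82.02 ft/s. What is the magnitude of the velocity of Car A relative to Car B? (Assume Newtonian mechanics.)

v_rel = |v_A - v_B| = |242.8 - 82.02| = 160.78 ft/s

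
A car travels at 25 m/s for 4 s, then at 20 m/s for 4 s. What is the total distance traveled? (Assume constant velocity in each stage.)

d₁ = v₁t₁ = 25 × 4 = 100 m
d₂ = v₂t₂ = 20 × 4 = 80 m
d_total = 100 + 80 = 180 m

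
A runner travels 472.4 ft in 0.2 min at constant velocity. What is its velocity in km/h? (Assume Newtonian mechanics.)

d = 472.4 ft × 0.3048 = 143.988 m
t = 0.2 min × 60.0 = 12.0 s
v = d / t = 143.988 / 12.0 = 11.999 m/s
v = 11.999 m/s / 0.2777777777777778 = 43.2 km/h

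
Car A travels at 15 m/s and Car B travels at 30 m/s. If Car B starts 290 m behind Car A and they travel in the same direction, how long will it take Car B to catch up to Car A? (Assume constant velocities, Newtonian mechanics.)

Relative speed: v_rel = 30 - 15 = 15 m/s
Time to catch: t = d₀/v_rel = 290/15 = 19.33 s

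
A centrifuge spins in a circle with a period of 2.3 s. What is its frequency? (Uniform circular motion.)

f = 1/T = 1/2.3 = 0.4348 Hz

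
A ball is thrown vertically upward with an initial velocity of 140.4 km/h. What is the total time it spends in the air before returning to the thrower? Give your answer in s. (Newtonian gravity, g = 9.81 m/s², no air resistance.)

v₀ = 140.4 km/h × 0.2777777777777778 = 39.0 m/s
t_total = 2 × v₀ / g = 2 × 39.0 / 9.81 = 7.951 s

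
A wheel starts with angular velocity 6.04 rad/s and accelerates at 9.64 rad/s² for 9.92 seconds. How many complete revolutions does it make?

θ = ω₀t + ½αt² = 6.04×9.92 + ½×9.64×9.92² = 534.235648 rad
Total revolutions = θ/(2π) = 534.235648/(2π) = 85.03
Complete revolutions = ⌊85.03⌋ = 85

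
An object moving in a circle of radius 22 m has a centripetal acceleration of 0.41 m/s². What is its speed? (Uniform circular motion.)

v = √(a_c × r) = √(0.41 × 22) = 3.0 m/s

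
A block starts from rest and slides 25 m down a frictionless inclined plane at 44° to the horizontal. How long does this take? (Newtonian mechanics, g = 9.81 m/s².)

a = g sin(θ) = 9.81 × sin(44°) = 6.8146 m/s²
t = √(2d/a) = √(2 × 25 / 6.8146) = 2.71 s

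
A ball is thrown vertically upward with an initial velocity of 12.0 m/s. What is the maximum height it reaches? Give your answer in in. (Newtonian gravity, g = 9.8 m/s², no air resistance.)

h_max = v₀² / (2g) = 12.0² / (2 × 9.8) = 144.0 / 19.6 = 7.34694 m
h_max = 7.34694 m / 0.0254 = 289.2 in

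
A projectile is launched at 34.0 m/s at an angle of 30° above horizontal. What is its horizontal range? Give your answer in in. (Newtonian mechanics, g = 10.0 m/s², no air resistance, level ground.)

R = v₀² × sin(2θ) / g = 34.0² × sin(2 × 30°) / 10.0 = 1156.0 × 0.866025 / 10.0 = 100.112 m
R = 100.112 m / 0.0254 = 3941 in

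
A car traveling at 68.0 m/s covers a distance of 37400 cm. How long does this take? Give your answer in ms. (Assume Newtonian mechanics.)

d = 37400 cm × 0.01 = 374.0 m
t = d / v = 374.0 / 68.0 = 5.5 s
t = 5.5 s / 0.001 = 5500 ms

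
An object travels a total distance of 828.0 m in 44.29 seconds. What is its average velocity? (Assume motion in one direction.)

v_avg = Δd / Δt = 828.0 / 44.29 = 18.69 m/s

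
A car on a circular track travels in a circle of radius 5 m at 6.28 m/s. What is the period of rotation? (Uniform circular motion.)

T = 2πr/v = 2π×5/6.28 = 5.0 s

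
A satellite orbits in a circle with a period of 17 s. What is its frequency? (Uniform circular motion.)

f = 1/T = 1/17 = 0.0588 Hz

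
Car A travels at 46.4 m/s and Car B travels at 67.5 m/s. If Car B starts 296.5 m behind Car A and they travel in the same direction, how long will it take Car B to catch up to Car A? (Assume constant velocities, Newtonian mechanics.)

Relative speed: v_rel = 67.5 - 46.4 = 21.1 m/s
Time to catch: t = d₀/v_rel = 296.5/21.1 = 14.05 s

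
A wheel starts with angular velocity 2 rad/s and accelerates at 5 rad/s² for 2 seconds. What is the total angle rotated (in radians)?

θ = ω₀t + ½αt² = 2×2 + ½×5×2² = 14.0 rad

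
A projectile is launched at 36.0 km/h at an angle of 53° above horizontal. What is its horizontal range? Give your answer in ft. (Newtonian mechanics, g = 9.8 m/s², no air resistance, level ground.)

v₀ = 36.0 km/h × 0.2777777777777778 = 10.0 m/s
R = v₀² × sin(2θ) / g = 10.0² × sin(2 × 53°) / 9.8 = 100.0 × 0.961262 / 9.8 = 9.8088 m
R = 9.8088 m / 0.3048 = 32.18 ft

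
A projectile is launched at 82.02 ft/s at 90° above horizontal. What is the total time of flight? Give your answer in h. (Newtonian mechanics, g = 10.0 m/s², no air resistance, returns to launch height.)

v₀ = 82.02 ft/s × 0.3048 = 24.9997 m/s
T = 2 × v₀ × sin(θ) / g = 2 × 24.9997 × sin(90°) / 10.0 = 2 × 24.9997 × 1.0 / 10.0 = 4.99994 s
T = 4.99994 s / 3600.0 = 0.001389 h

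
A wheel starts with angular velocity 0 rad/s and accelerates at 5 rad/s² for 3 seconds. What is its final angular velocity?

ω = ω₀ + αt = 0 + 5 × 3 = 15 rad/s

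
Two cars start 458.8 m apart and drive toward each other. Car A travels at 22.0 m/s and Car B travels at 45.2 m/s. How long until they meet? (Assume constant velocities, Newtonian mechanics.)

Combined speed: v_combined = 22.0 + 45.2 = 67.2 m/s
Time to meet: t = d/v_combined = 458.8/67.2 = 6.83 s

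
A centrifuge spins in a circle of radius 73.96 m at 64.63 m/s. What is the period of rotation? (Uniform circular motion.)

T = 2πr/v = 2π×73.96/64.63 = 7.19 s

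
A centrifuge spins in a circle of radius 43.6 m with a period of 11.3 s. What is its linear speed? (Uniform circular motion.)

v = 2πr/T = 2π×43.6/11.3 = 24.24 m/s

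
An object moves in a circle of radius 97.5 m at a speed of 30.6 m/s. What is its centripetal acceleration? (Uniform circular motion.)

a_c = v²/r = 30.6²/97.5 = 936.36/97.5 = 9.6 m/s²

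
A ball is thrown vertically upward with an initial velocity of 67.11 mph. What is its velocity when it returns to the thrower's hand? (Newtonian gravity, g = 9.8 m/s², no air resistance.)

By conservation of energy (no air resistance), the ball returns to the throw height with the same speed as launch, but directed downward.
|v_ground| = v₀ = 67.11 mph
v_ground = 67.11 mph (downward)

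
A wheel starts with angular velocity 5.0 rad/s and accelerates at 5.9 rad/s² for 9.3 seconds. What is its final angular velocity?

ω = ω₀ + αt = 5.0 + 5.9 × 9.3 = 59.87 rad/s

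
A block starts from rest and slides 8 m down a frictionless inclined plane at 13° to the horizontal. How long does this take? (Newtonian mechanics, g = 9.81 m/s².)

a = g sin(θ) = 9.81 × sin(13°) = 2.2068 m/s²
t = √(2d/a) = √(2 × 8 / 2.2068) = 2.69 s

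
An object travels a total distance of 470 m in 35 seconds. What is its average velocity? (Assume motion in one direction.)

v_avg = Δd / Δt = 470 / 35 = 13.43 m/s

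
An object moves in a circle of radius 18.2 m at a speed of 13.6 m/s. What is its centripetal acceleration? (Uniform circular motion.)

a_c = v²/r = 13.6²/18.2 = 184.96/18.2 = 10.16 m/s²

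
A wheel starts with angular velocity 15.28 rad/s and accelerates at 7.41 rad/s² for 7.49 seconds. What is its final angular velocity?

ω = ω₀ + αt = 15.28 + 7.41 × 7.49 = 70.78 rad/s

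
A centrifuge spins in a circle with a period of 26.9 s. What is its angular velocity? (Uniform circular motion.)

ω = 2π/T = 2π/26.9 = 0.2336 rad/s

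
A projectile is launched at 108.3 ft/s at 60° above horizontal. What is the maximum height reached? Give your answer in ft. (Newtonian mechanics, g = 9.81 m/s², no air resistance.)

v₀ = 108.3 ft/s × 0.3048 = 33.0098 m/s
H = v₀² × sin²(θ) / (2g) = 33.0098² × sin(60°)² / (2 × 9.81) = 1089.65 × 0.75 / 19.62 = 41.6533 m
H = 41.6533 m / 0.3048 = 136.7 ft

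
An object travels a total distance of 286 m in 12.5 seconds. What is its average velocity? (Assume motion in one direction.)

v_avg = Δd / Δt = 286 / 12.5 = 22.88 m/s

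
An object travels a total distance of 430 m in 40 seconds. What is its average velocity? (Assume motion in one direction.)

v_avg = Δd / Δt = 430 / 40 = 10.75 m/s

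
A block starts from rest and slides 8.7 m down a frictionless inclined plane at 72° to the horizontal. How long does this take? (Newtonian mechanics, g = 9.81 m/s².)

a = g sin(θ) = 9.81 × sin(72°) = 9.3299 m/s²
t = √(2d/a) = √(2 × 8.7 / 9.3299) = 1.37 s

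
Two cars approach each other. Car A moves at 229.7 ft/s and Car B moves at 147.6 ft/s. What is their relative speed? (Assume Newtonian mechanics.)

v_rel = v_A + v_B = 229.7 + 147.6 = 377.3 ft/s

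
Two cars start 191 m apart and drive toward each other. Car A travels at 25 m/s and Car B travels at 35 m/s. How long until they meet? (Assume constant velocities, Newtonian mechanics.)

Combined speed: v_combined = 25 + 35 = 60 m/s
Time to meet: t = d/v_combined = 191/60 = 3.18 s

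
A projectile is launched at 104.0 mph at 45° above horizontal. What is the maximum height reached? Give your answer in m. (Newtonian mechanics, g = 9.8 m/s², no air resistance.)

v₀ = 104.0 mph × 0.44704 = 46.4922 m/s
H = v₀² × sin²(θ) / (2g) = 46.4922² × sin(45°)² / (2 × 9.8) = 2161.52 × 0.5 / 19.6 = 55.14 m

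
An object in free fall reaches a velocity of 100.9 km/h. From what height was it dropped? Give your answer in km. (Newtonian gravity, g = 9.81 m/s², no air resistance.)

v = 100.9 km/h × 0.2777777777777778 = 28.0278 m/s
h = v² / (2g) = 28.0278² / (2 × 9.81) = 40.0386 m
h = 40.0386 m / 1000.0 = 0.04004 km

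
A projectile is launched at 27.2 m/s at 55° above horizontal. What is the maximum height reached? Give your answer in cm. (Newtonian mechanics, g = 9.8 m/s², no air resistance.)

H = v₀² × sin²(θ) / (2g) = 27.2² × sin(55°)² / (2 × 9.8) = 739.84 × 0.67101 / 19.6 = 25.3286 m
H = 25.3286 m / 0.01 = 2533 cm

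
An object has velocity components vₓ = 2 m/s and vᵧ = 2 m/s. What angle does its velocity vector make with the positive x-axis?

θ = arctan(vᵧ/vₓ) = arctan(2/2) = 45.0°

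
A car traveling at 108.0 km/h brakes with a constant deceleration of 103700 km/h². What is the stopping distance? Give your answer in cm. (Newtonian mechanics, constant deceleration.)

v₀ = 108.0 km/h × 0.2777777777777778 = 30.0 m/s
a = 103700 km/h² × 7.716049382716049e-05 = 8.00154 m/s²
d = v₀² / (2a) = 30.0² / (2 × 8.00154) = 900.0 / 16.0031 = 56.2391 m
d = 56.2391 m / 0.01 = 5624 cm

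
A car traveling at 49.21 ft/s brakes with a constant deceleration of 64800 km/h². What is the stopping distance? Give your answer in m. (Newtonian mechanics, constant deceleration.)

v₀ = 49.21 ft/s × 0.3048 = 14.9992 m/s
a = 64800 km/h² × 7.716049382716049e-05 = 5.0 m/s²
d = v₀² / (2a) = 14.9992² / (2 × 5.0) = 224.976 / 10.0 = 22.5 m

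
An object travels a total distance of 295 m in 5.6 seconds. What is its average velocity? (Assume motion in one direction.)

v_avg = Δd / Δt = 295 / 5.6 = 52.68 m/s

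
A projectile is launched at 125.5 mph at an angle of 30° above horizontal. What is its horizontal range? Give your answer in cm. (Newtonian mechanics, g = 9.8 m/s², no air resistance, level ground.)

v₀ = 125.5 mph × 0.44704 = 56.1035 m/s
R = v₀² × sin(2θ) / g = 56.1035² × sin(2 × 30°) / 9.8 = 3147.6 × 0.866025 / 9.8 = 278.153 m
R = 278.153 m / 0.01 = 27820 cm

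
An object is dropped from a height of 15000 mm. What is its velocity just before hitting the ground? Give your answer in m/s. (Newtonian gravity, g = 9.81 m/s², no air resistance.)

h = 15000 mm × 0.001 = 15.0 m
v = √(2gh) = √(2 × 9.81 × 15.0) = 17.16 m/s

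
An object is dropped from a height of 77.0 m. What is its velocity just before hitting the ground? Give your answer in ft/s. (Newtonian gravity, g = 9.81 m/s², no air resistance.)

v = √(2gh) = √(2 × 9.81 × 77.0) = 38.8682 m/s
v = 38.8682 m/s / 0.3048 = 127.5 ft/s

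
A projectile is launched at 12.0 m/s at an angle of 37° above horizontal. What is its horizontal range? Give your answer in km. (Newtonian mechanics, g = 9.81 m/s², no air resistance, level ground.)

R = v₀² × sin(2θ) / g = 12.0² × sin(2 × 37°) / 9.81 = 144.0 × 0.961262 / 9.81 = 14.1103 m
R = 14.1103 m / 1000.0 = 0.01411 km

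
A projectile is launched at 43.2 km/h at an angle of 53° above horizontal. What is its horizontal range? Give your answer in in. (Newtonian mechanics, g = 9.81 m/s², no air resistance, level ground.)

v₀ = 43.2 km/h × 0.2777777777777778 = 12.0 m/s
R = v₀² × sin(2θ) / g = 12.0² × sin(2 × 53°) / 9.81 = 144.0 × 0.961262 / 9.81 = 14.1103 m
R = 14.1103 m / 0.0254 = 555.5 in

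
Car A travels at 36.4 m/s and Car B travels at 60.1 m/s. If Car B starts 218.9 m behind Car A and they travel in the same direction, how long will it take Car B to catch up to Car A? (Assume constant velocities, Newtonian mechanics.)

Relative speed: v_rel = 60.1 - 36.4 = 23.7 m/s
Time to catch: t = d₀/v_rel = 218.9/23.7 = 9.24 s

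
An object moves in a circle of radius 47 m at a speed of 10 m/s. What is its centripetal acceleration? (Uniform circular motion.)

a_c = v²/r = 10²/47 = 100/47 = 2.13 m/s²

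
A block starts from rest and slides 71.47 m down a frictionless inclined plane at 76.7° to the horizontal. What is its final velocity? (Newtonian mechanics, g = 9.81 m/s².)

a = g sin(θ) = 9.81 × sin(76.7°) = 9.5469 m/s²
v = √(2ad) = √(2 × 9.5469 × 71.47) = 36.94 m/s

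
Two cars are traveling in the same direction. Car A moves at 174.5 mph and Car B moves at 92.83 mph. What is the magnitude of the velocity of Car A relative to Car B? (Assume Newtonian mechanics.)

v_rel = |v_A - v_B| = |174.5 - 92.83| = 81.67 mph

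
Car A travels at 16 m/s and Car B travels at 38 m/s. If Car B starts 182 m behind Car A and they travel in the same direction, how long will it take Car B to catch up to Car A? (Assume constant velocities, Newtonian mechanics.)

Relative speed: v_rel = 38 - 16 = 22 m/s
Time to catch: t = d₀/v_rel = 182/22 = 8.27 s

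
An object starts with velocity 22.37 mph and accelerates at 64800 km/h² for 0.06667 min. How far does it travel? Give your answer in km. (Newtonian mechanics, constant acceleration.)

v₀ = 22.37 mph × 0.44704 = 10.0003 m/s
a = 64800 km/h² × 7.716049382716049e-05 = 5.0 m/s²
t = 0.06667 min × 60.0 = 4.0002 s
d = v₀ × t + ½ × a × t² = 10.0003 × 4.0002 + 0.5 × 5.0 × 4.0002² = 80.0072 m
d = 80.0072 m / 1000.0 = 0.08001 km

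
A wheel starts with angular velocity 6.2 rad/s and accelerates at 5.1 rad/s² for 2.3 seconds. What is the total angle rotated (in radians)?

θ = ω₀t + ½αt² = 6.2×2.3 + ½×5.1×2.3² = 27.75 rad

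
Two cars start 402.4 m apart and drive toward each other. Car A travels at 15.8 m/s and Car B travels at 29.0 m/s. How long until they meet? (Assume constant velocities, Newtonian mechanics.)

Combined speed: v_combined = 15.8 + 29.0 = 44.8 m/s
Time to meet: t = d/v_combined = 402.4/44.8 = 8.98 s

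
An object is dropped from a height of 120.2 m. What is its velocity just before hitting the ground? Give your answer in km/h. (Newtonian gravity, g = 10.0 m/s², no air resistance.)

v = √(2gh) = √(2 × 10.0 × 120.2) = 49.0306 m/s
v = 49.0306 m/s / 0.2777777777777778 = 176.5 km/h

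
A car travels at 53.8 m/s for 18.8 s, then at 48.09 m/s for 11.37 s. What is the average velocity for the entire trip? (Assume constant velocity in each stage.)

d₁ = v₁t₁ = 53.8 × 18.8 = 1011.44 m
d₂ = v₂t₂ = 48.09 × 11.37 = 546.7833 m
d_total = 1558.2233 m, t_total = 30.17 s
v_avg = d_total/t_total = 1558.2233/30.17 = 51.65 m/s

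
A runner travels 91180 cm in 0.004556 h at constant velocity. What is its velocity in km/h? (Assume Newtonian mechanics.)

d = 91180 cm × 0.01 = 911.8 m
t = 0.004556 h × 3600.0 = 16.4016 s
v = d / t = 911.8 / 16.4016 = 55.5921 m/s
v = 55.5921 m/s / 0.2777777777777778 = 200.1 km/h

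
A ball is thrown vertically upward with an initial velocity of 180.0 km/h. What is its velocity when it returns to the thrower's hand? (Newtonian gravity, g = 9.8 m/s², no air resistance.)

By conservation of energy (no air resistance), the ball returns to the throw height with the same speed as launch, but directed downward.
|v_ground| = v₀ = 180.0 km/h
v_ground = 180.0 km/h (downward)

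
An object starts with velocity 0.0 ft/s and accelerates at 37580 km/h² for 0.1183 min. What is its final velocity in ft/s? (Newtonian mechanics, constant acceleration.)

v₀ = 0.0 ft/s × 0.3048 = 0.0 m/s
a = 37580 km/h² × 7.716049382716049e-05 = 2.89969 m/s²
t = 0.1183 min × 60.0 = 7.098 s
v = v₀ + a × t = 0.0 + 2.89969 × 7.098 = 20.582 m/s
v = 20.582 m/s / 0.3048 = 67.53 ft/s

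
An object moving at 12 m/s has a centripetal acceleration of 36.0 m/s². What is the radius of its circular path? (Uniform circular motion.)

r = v²/a_c = 12²/36.0 = 4.0 m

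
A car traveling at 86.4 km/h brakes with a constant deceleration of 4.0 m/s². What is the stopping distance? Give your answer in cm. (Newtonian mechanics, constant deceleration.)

v₀ = 86.4 km/h × 0.2777777777777778 = 24.0 m/s
d = v₀² / (2a) = 24.0² / (2 × 4.0) = 576.0 / 8.0 = 72.0 m
d = 72.0 m / 0.01 = 7200 cm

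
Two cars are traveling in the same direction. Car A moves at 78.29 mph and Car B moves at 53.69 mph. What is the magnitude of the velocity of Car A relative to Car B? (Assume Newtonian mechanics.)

v_rel = |v_A - v_B| = |78.29 - 53.69| = 24.6 mph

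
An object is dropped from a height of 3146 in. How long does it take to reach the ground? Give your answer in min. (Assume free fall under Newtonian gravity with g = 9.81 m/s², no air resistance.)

h = 3146 in × 0.0254 = 79.9084 m
t = √(2h/g) = √(2 × 79.9084 / 9.81) = 4.03624 s
t = 4.03624 s / 60.0 = 0.06727 min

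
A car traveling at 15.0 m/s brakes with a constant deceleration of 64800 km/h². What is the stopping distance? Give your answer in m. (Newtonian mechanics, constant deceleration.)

a = 64800 km/h² × 7.716049382716049e-05 = 5.0 m/s²
d = v₀² / (2a) = 15.0² / (2 × 5.0) = 225.0 / 10.0 = 22.5 m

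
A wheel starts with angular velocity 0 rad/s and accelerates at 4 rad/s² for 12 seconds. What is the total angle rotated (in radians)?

θ = ω₀t + ½αt² = 0×12 + ½×4×12² = 288.0 rad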